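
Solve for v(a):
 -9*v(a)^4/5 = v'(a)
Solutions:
 v(a) = 5^(1/3)*(1/(C1 + 27*a))^(1/3)
 v(a) = 5^(1/3)*(-3^(2/3) - 3*3^(1/6)*I)*(1/(C1 + 9*a))^(1/3)/6
 v(a) = 5^(1/3)*(-3^(2/3) + 3*3^(1/6)*I)*(1/(C1 + 9*a))^(1/3)/6


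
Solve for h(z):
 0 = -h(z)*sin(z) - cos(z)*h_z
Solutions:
 h(z) = C1*cos(z)


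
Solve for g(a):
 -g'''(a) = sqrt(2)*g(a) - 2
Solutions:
 g(a) = C3*exp(-2^(1/6)*a) + (C1*sin(2^(1/6)*sqrt(3)*a/2) + C2*cos(2^(1/6)*sqrt(3)*a/2))*exp(2^(1/6)*a/2) + sqrt(2)


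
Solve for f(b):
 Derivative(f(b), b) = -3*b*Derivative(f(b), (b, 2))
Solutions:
 f(b) = C1 + C2*b^(2/3)


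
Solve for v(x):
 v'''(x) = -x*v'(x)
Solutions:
 v(x) = C1 + Integral(C2*airyai(-x) + C3*airybi(-x), x)


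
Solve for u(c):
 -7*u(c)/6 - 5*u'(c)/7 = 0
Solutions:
 u(c) = C1*exp(-49*c/30)


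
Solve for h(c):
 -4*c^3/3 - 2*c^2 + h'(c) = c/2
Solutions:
 h(c) = C1 + c^4/3 + 2*c^3/3 + c^2/4


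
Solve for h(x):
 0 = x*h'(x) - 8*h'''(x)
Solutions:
 h(x) = C1 + Integral(C2*airyai(x/2) + C3*airybi(x/2), x)


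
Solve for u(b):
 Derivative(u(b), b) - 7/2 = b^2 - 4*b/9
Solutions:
 u(b) = C1 + b^3/3 - 2*b^2/9 + 7*b/2


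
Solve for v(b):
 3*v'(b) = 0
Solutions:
 v(b) = C1


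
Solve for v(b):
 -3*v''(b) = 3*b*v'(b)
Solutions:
 v(b) = C1 + C2*erf(sqrt(2)*b/2)


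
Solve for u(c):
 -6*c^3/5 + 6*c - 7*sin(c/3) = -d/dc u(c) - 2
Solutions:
 u(c) = C1 + 3*c^4/10 - 3*c^2 - 2*c - 21*cos(c/3)


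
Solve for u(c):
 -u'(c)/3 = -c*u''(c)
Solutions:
 u(c) = C1 + C2*c^(4/3)


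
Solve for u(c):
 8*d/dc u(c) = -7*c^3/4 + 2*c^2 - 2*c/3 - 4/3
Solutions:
 u(c) = C1 - 7*c^4/128 + c^3/12 - c^2/24 - c/6


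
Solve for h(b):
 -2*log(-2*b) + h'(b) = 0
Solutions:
 h(b) = C1 + 2*b*log(-b) + 2*b*(-1 + log(2))


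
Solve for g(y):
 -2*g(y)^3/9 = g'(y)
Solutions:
 g(y) = -3*sqrt(2)*sqrt(-1/(C1 - 2*y))/2
 g(y) = 3*sqrt(2)*sqrt(-1/(C1 - 2*y))/2


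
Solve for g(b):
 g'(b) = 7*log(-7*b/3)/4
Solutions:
 g(b) = C1 + 7*b*log(-b)/4 + 7*b*(-log(3) - 1 + log(7))/4


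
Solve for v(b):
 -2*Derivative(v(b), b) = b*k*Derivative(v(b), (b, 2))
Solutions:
 v(b) = C1 + b^(((re(k) - 2)*re(k) + im(k)^2)/(re(k)^2 + im(k)^2))*(C2*sin(2*log(b)*Abs(im(k))/(re(k)^2 + im(k)^2)) + C3*cos(2*log(b)*im(k)/(re(k)^2 + im(k)^2)))


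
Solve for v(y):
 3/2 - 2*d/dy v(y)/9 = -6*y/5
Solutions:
 v(y) = C1 + 27*y^2/10 + 27*y/4


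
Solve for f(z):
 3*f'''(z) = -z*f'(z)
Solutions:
 f(z) = C1 + Integral(C2*airyai(-3^(2/3)*z/3) + C3*airybi(-3^(2/3)*z/3), z)


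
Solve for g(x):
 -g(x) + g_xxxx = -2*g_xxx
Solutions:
 g(x) = C1*exp(x*(-1 + sqrt(-2*6^(2/3)/(3*(-9 + sqrt(129))^(1/3)) + 6^(1/3)*(-9 + sqrt(129))^(1/3)/3 + 1))/2)*sin(x*sqrt(-2 - 2*6^(2/3)/(3*(-9 + sqrt(129))^(1/3)) + 6^(1/3)*(-9 + sqrt(129))^(1/3)/3 + 2/sqrt(-2*6^(2/3)/(3*(-9 + sqrt(129))^(1/3)) + 6^(1/3)*(-9 + sqrt(129))^(1/3)/3 + 1))/2) + C2*exp(x*(-1 + sqrt(-2*6^(2/3)/(3*(-9 + sqrt(129))^(1/3)) + 6^(1/3)*(-9 + sqrt(129))^(1/3)/3 + 1))/2)*cos(x*sqrt(-2 - 2*6^(2/3)/(3*(-9 + sqrt(129))^(1/3)) + 6^(1/3)*(-9 + sqrt(129))^(1/3)/3 + 2/sqrt(-2*6^(2/3)/(3*(-9 + sqrt(129))^(1/3)) + 6^(1/3)*(-9 + sqrt(129))^(1/3)/3 + 1))/2) + C3*exp(x*(-1 - sqrt(-2*6^(2/3)/(3*(-9 + sqrt(129))^(1/3)) + 6^(1/3)*(-9 + sqrt(129))^(1/3)/3 + 1) + sqrt(-6^(1/3)*(-9 + sqrt(129))^(1/3)/3 + 2*6^(2/3)/(3*(-9 + sqrt(129))^(1/3)) + 2 + 2/sqrt(-2*6^(2/3)/(3*(-9 + sqrt(129))^(1/3)) + 6^(1/3)*(-9 + sqrt(129))^(1/3)/3 + 1)))/2) + C4*exp(-x*(sqrt(-2*6^(2/3)/(3*(-9 + sqrt(129))^(1/3)) + 6^(1/3)*(-9 + sqrt(129))^(1/3)/3 + 1) + 1 + sqrt(-6^(1/3)*(-9 + sqrt(129))^(1/3)/3 + 2*6^(2/3)/(3*(-9 + sqrt(129))^(1/3)) + 2 + 2/sqrt(-2*6^(2/3)/(3*(-9 + sqrt(129))^(1/3)) + 6^(1/3)*(-9 + sqrt(129))^(1/3)/3 + 1)))/2)


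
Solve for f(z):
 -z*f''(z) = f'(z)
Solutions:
 f(z) = C1 + C2*log(z)


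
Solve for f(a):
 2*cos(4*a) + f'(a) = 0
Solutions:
 f(a) = C1 - sin(4*a)/2


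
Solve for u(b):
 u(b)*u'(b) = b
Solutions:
 u(b) = -sqrt(C1 + b^2)
 u(b) = sqrt(C1 + b^2)


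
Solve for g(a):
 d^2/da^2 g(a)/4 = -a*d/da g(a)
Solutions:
 g(a) = C1 + C2*erf(sqrt(2)*a)


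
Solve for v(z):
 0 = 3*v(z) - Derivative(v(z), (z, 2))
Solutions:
 v(z) = C1*exp(-sqrt(3)*z) + C2*exp(sqrt(3)*z)


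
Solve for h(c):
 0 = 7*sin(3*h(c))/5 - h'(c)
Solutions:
 -7*c/5 + log(cos(3*h(c)) - 1)/6 - log(cos(3*h(c)) + 1)/6 = C1


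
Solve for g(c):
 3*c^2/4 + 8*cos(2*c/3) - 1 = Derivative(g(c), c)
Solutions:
 g(c) = C1 + c^3/4 - c + 12*sin(2*c/3)


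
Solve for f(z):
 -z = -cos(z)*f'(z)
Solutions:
 f(z) = C1 + Integral(z/cos(z), z)


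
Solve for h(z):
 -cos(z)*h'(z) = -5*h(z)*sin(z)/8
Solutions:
 h(z) = C1/cos(z)^(5/8)


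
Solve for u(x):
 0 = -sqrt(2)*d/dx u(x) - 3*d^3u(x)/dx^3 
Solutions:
 u(x) = C1 + C2*sin(2^(1/4)*sqrt(3)*x/3) + C3*cos(2^(1/4)*sqrt(3)*x/3)


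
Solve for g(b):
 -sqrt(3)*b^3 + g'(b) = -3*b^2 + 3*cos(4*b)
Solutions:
 g(b) = C1 + sqrt(3)*b^4/4 - b^3 + 3*sin(4*b)/4


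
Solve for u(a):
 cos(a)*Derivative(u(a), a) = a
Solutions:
 u(a) = C1 + Integral(a/cos(a), a)


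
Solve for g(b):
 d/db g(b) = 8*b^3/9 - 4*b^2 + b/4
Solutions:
 g(b) = C1 + 2*b^4/9 - 4*b^3/3 + b^2/8


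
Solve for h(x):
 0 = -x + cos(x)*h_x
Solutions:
 h(x) = C1 + Integral(x/cos(x), x)


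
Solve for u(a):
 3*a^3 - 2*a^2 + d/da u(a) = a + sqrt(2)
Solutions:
 u(a) = C1 - 3*a^4/4 + 2*a^3/3 + a^2/2 + sqrt(2)*a


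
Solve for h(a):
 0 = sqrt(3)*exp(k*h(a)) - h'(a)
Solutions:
 h(a) = Piecewise((log(-1/(C1*k + sqrt(3)*a*k))/k, Ne(k, 0)), (nan, True))
 h(a) = Piecewise((C1 + sqrt(3)*a, Eq(k, 0)), (nan, True))


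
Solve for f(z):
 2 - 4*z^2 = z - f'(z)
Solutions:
 f(z) = C1 + 4*z^3/3 + z^2/2 - 2*z


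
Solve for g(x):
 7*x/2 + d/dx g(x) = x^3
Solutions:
 g(x) = C1 + x^4/4 - 7*x^2/4


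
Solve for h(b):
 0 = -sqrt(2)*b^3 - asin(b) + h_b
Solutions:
 h(b) = C1 + sqrt(2)*b^4/4 + b*asin(b) + sqrt(1 - b^2)


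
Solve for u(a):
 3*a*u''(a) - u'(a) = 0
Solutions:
 u(a) = C1 + C2*a^(4/3)


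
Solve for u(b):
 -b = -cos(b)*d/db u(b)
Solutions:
 u(b) = C1 + Integral(b/cos(b), b)


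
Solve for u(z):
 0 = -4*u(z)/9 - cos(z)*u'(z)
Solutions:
 u(z) = C1*(sin(z) - 1)^(2/9)/(sin(z) + 1)^(2/9)


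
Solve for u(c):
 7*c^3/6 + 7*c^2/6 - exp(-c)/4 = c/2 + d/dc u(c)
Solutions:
 u(c) = C1 + 7*c^4/24 + 7*c^3/18 - c^2/4 + exp(-c)/4


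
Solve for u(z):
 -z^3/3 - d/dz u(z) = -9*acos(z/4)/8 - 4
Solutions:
 u(z) = C1 - z^4/12 + 9*z*acos(z/4)/8 + 4*z - 9*sqrt(16 - z^2)/8


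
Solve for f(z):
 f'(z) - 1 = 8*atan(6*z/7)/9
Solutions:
 f(z) = C1 + 8*z*atan(6*z/7)/9 + z - 14*log(36*z^2 + 49)/27


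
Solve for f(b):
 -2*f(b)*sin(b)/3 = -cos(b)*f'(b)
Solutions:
 f(b) = C1/cos(b)^(2/3)


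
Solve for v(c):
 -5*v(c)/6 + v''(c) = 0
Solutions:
 v(c) = C1*exp(-sqrt(30)*c/6) + C2*exp(sqrt(30)*c/6)


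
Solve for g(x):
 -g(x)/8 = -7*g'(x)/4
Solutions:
 g(x) = C1*exp(x/14)


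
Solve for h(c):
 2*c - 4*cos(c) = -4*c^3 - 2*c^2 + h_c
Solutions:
 h(c) = C1 + c^4 + 2*c^3/3 + c^2 - 4*sin(c)


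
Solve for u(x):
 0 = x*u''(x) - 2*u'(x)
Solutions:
 u(x) = C1 + C2*x^3


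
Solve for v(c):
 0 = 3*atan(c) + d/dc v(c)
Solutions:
 v(c) = C1 - 3*c*atan(c) + 3*log(c^2 + 1)/2


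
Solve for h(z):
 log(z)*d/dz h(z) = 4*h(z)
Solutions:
 h(z) = C1*exp(4*li(z))


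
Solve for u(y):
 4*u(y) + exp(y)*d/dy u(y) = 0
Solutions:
 u(y) = C1*exp(4*exp(-y))


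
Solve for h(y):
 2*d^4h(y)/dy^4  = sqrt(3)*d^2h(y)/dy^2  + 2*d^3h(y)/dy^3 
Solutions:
 h(y) = C1 + C2*y + C3*exp(y*(1 - sqrt(1 + 2*sqrt(3)))/2) + C4*exp(y*(1 + sqrt(1 + 2*sqrt(3)))/2)


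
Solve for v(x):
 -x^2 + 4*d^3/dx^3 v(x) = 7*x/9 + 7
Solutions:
 v(x) = C1 + C2*x + C3*x^2 + x^5/240 + 7*x^4/864 + 7*x^3/24


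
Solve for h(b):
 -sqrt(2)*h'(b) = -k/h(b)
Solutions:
 h(b) = -sqrt(C1 + sqrt(2)*b*k)
 h(b) = sqrt(C1 + sqrt(2)*b*k)


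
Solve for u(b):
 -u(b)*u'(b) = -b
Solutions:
 u(b) = -sqrt(C1 + b^2)
 u(b) = sqrt(C1 + b^2)


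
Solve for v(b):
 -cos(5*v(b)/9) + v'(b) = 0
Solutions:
 -b - 9*log(sin(5*v(b)/9) - 1)/10 + 9*log(sin(5*v(b)/9) + 1)/10 = C1


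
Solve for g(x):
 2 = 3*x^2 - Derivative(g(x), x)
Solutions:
 g(x) = C1 + x^3 - 2*x


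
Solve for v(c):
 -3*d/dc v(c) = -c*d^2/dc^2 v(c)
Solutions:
 v(c) = C1 + C2*c^4


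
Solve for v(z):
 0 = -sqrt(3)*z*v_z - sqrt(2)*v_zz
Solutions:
 v(z) = C1 + C2*erf(6^(1/4)*z/2)


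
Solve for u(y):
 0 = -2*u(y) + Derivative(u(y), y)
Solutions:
 u(y) = C1*exp(2*y)


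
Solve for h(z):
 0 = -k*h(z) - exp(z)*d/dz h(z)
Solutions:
 h(z) = C1*exp(k*exp(-z))


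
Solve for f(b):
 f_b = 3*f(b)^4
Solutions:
 f(b) = (-1/(C1 + 9*b))^(1/3)
 f(b) = (-1/(C1 + 3*b))^(1/3)*(-3^(2/3) - 3*3^(1/6)*I)/6
 f(b) = (-1/(C1 + 3*b))^(1/3)*(-3^(2/3) + 3*3^(1/6)*I)/6


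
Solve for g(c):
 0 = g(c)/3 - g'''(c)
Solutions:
 g(c) = C3*exp(3^(2/3)*c/3) + (C1*sin(3^(1/6)*c/2) + C2*cos(3^(1/6)*c/2))*exp(-3^(2/3)*c/6)


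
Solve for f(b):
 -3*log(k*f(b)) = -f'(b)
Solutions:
 li(k*f(b))/k = C1 + 3*b


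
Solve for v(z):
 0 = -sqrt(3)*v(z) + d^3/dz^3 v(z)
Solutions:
 v(z) = C3*exp(3^(1/6)*z) + (C1*sin(3^(2/3)*z/2) + C2*cos(3^(2/3)*z/2))*exp(-3^(1/6)*z/2)


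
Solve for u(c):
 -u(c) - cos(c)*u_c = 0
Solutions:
 u(c) = C1*sqrt(sin(c) - 1)/sqrt(sin(c) + 1)


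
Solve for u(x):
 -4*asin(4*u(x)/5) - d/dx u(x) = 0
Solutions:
 Integral(1/asin(4*_y/5), (_y, u(x))) = C1 - 4*x


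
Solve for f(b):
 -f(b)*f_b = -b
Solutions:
 f(b) = -sqrt(C1 + b^2)
 f(b) = sqrt(C1 + b^2)


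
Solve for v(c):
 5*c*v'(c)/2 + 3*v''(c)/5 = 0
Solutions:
 v(c) = C1 + C2*erf(5*sqrt(3)*c/6)


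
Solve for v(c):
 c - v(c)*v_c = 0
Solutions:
 v(c) = -sqrt(C1 + c^2)
 v(c) = sqrt(C1 + c^2)


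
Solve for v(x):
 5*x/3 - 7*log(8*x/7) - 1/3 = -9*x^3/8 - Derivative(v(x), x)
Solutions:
 v(x) = C1 - 9*x^4/32 - 5*x^2/6 + 7*x*log(x) - 7*x*log(7) - 20*x/3 + 21*x*log(2)


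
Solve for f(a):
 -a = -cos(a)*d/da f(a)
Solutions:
 f(a) = C1 + Integral(a/cos(a), a)


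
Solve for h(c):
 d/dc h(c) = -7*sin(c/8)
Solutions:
 h(c) = C1 + 56*cos(c/8)


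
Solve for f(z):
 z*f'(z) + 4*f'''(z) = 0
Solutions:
 f(z) = C1 + Integral(C2*airyai(-2^(1/3)*z/2) + C3*airybi(-2^(1/3)*z/2), z)


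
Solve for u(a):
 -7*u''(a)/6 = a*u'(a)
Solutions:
 u(a) = C1 + C2*erf(sqrt(21)*a/7)


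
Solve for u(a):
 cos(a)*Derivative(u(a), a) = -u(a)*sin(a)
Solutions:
 u(a) = C1*cos(a)


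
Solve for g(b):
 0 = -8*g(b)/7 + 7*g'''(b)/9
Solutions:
 g(b) = C3*exp(2*3^(2/3)*7^(1/3)*b/7) + (C1*sin(3*3^(1/6)*7^(1/3)*b/7) + C2*cos(3*3^(1/6)*7^(1/3)*b/7))*exp(-3^(2/3)*7^(1/3)*b/7)


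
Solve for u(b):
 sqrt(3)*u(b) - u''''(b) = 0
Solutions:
 u(b) = C1*exp(-3^(1/8)*b) + C2*exp(3^(1/8)*b) + C3*sin(3^(1/8)*b) + C4*cos(3^(1/8)*b)


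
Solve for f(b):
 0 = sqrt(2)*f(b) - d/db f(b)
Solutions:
 f(b) = C1*exp(sqrt(2)*b)


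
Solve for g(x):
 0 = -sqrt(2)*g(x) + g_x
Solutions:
 g(x) = C1*exp(sqrt(2)*x)


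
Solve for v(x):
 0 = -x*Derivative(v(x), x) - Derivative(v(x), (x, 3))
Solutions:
 v(x) = C1 + Integral(C2*airyai(-x) + C3*airybi(-x), x)


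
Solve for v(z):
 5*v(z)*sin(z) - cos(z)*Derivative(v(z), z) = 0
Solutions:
 v(z) = C1/cos(z)^5


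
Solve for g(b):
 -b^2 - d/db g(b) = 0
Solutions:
 g(b) = C1 - b^3/3


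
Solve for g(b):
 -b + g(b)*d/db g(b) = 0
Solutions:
 g(b) = -sqrt(C1 + b^2)
 g(b) = sqrt(C1 + b^2)


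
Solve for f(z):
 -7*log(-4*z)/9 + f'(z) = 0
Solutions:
 f(z) = C1 + 7*z*log(-z)/9 + 7*z*(-1 + 2*log(2))/9


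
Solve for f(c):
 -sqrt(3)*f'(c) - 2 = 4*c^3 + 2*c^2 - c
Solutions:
 f(c) = C1 - sqrt(3)*c^4/3 - 2*sqrt(3)*c^3/9 + sqrt(3)*c^2/6 - 2*sqrt(3)*c/3


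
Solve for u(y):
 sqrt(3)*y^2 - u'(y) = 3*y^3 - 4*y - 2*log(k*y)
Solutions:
 u(y) = C1 - 3*y^4/4 + sqrt(3)*y^3/3 + 2*y^2 + 2*y*log(k*y) - 2*y


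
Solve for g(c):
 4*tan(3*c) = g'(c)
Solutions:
 g(c) = C1 - 4*log(cos(3*c))/3


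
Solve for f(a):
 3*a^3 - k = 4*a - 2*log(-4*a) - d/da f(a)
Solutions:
 f(a) = C1 - 3*a^4/4 + 2*a^2 + a*(k - 4*log(2) + 2) - 2*a*log(-a)


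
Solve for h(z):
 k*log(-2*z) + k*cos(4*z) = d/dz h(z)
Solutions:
 h(z) = C1 + k*(z*log(-z) - z + z*log(2) + sin(4*z)/4)


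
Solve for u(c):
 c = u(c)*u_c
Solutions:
 u(c) = -sqrt(C1 + c^2)
 u(c) = sqrt(C1 + c^2)


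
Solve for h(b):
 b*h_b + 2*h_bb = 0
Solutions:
 h(b) = C1 + C2*erf(b/2)


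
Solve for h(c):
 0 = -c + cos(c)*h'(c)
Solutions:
 h(c) = C1 + Integral(c/cos(c), c)


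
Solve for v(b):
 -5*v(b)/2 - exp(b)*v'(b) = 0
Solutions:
 v(b) = C1*exp(5*exp(-b)/2)


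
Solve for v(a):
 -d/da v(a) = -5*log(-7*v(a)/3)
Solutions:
 -Integral(1/(log(-_y) - log(3) + log(7)), (_y, v(a)))/5 = C1 - a


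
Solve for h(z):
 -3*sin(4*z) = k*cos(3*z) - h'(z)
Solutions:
 h(z) = C1 + k*sin(3*z)/3 - 3*cos(4*z)/4


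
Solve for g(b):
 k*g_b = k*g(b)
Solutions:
 g(b) = C1*exp(b)


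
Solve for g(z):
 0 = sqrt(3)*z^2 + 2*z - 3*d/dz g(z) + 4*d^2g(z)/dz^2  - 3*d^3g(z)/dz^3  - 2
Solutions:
 g(z) = C1 + sqrt(3)*z^3/9 + z^2/3 + 4*sqrt(3)*z^2/9 + 2*z/9 + 14*sqrt(3)*z/27 + (C2*sin(sqrt(5)*z/3) + C3*cos(sqrt(5)*z/3))*exp(2*z/3)


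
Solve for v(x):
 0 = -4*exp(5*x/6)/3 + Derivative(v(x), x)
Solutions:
 v(x) = C1 + 8*exp(5*x/6)/5


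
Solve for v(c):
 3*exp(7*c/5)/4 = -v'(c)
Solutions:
 v(c) = C1 - 15*exp(7*c/5)/28


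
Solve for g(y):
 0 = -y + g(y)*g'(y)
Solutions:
 g(y) = -sqrt(C1 + y^2)
 g(y) = sqrt(C1 + y^2)


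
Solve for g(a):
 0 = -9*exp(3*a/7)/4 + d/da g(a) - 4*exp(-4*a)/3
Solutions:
 g(a) = C1 + 21*exp(3*a/7)/4 - exp(-4*a)/3


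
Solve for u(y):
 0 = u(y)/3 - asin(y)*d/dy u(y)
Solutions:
 u(y) = C1*exp(Integral(1/asin(y), y)/3)


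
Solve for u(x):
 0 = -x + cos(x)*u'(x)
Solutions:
 u(x) = C1 + Integral(x/cos(x), x)


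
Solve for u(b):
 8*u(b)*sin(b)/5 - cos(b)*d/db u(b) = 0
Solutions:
 u(b) = C1/cos(b)^(8/5)


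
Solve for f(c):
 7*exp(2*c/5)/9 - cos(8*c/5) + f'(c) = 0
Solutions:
 f(c) = C1 - 35*exp(2*c/5)/18 + 5*sin(8*c/5)/8


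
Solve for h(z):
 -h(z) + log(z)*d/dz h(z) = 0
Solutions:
 h(z) = C1*exp(li(z))


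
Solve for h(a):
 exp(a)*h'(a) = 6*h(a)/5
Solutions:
 h(a) = C1*exp(-6*exp(-a)/5)


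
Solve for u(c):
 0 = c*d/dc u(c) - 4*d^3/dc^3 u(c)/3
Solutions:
 u(c) = C1 + Integral(C2*airyai(6^(1/3)*c/2) + C3*airybi(6^(1/3)*c/2), c)


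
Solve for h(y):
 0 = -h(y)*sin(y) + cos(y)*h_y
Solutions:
 h(y) = C1/cos(y)


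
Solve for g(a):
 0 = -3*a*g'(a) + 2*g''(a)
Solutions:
 g(a) = C1 + C2*erfi(sqrt(3)*a/2)


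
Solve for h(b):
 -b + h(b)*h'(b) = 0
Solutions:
 h(b) = -sqrt(C1 + b^2)
 h(b) = sqrt(C1 + b^2)


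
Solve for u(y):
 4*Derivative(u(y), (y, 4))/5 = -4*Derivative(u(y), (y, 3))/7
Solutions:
 u(y) = C1 + C2*y + C3*y^2 + C4*exp(-5*y/7)


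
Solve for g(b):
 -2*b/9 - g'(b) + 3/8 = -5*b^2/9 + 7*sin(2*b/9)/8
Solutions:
 g(b) = C1 + 5*b^3/27 - b^2/9 + 3*b/8 + 63*cos(2*b/9)/16


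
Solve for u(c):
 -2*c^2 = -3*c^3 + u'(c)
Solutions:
 u(c) = C1 + 3*c^4/4 - 2*c^3/3


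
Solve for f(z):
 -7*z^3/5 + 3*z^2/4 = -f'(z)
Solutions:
 f(z) = C1 + 7*z^4/20 - z^3/4


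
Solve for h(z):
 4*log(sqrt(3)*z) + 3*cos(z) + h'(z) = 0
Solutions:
 h(z) = C1 - 4*z*log(z) - 2*z*log(3) + 4*z - 3*sin(z)


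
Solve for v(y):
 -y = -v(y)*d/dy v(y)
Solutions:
 v(y) = -sqrt(C1 + y^2)
 v(y) = sqrt(C1 + y^2)


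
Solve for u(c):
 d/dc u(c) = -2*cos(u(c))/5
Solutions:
 2*c/5 - log(sin(u(c)) - 1)/2 + log(sin(u(c)) + 1)/2 = C1


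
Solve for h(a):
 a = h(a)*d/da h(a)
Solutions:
 h(a) = -sqrt(C1 + a^2)
 h(a) = sqrt(C1 + a^2)


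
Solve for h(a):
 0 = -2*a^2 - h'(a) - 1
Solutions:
 h(a) = C1 - 2*a^3/3 - a


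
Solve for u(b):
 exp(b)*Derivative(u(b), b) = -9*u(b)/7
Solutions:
 u(b) = C1*exp(9*exp(-b)/7)


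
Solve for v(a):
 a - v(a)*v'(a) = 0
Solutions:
 v(a) = -sqrt(C1 + a^2)
 v(a) = sqrt(C1 + a^2)


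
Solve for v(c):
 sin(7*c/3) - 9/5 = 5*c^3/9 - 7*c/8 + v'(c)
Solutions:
 v(c) = C1 - 5*c^4/36 + 7*c^2/16 - 9*c/5 - 3*cos(7*c/3)/7


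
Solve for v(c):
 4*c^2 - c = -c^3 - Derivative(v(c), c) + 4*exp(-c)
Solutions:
 v(c) = C1 - c^4/4 - 4*c^3/3 + c^2/2 - 4*exp(-c)


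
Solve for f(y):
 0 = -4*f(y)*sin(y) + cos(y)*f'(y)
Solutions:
 f(y) = C1/cos(y)^4


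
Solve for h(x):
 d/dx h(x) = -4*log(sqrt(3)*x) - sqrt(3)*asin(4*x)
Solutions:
 h(x) = C1 - 4*x*log(x) - 2*x*log(3) + 4*x - sqrt(3)*(x*asin(4*x) + sqrt(1 - 16*x^2)/4)


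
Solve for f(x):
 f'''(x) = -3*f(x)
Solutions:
 f(x) = C3*exp(-3^(1/3)*x) + (C1*sin(3^(5/6)*x/2) + C2*cos(3^(5/6)*x/2))*exp(3^(1/3)*x/2)


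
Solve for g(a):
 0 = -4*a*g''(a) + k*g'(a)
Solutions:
 g(a) = C1 + a^(re(k)/4 + 1)*(C2*sin(log(a)*Abs(im(k))/4) + C3*cos(log(a)*im(k)/4))


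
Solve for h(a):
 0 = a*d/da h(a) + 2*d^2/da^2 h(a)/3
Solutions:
 h(a) = C1 + C2*erf(sqrt(3)*a/2)


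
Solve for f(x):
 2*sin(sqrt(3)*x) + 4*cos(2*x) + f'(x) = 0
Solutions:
 f(x) = C1 - 2*sin(2*x) + 2*sqrt(3)*cos(sqrt(3)*x)/3


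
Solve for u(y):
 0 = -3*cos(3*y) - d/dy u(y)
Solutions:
 u(y) = C1 - sin(3*y)


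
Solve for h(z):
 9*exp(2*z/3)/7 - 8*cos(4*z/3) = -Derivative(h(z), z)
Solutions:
 h(z) = C1 - 27*exp(2*z/3)/14 + 6*sin(4*z/3)


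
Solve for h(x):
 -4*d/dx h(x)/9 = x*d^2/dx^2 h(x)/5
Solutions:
 h(x) = C1 + C2/x^(11/9)


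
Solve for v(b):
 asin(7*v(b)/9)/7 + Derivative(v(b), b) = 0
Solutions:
 Integral(1/asin(7*_y/9), (_y, v(b))) = C1 - b/7


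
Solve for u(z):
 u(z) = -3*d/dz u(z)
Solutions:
 u(z) = C1*exp(-z/3)


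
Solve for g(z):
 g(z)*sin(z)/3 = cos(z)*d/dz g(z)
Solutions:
 g(z) = C1/cos(z)^(1/3)


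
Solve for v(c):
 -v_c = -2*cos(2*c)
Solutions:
 v(c) = C1 + sin(2*c)


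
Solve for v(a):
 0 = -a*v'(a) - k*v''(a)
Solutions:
 v(a) = C1 + C2*sqrt(k)*erf(sqrt(2)*a*sqrt(1/k)/2)


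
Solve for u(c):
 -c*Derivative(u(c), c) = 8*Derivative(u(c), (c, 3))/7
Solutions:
 u(c) = C1 + Integral(C2*airyai(-7^(1/3)*c/2) + C3*airybi(-7^(1/3)*c/2), c)


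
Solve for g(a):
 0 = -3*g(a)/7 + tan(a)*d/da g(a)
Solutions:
 g(a) = C1*sin(a)^(3/7)


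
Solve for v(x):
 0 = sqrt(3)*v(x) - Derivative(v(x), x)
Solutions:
 v(x) = C1*exp(sqrt(3)*x)


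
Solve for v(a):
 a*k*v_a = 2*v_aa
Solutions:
 v(a) = Piecewise((-sqrt(pi)*C1*erf(a*sqrt(-k)/2)/sqrt(-k) - C2, (k > 0) | (k < 0)), (-C1*a - C2, True))


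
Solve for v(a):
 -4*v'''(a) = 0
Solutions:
 v(a) = C1 + C2*a + C3*a^2


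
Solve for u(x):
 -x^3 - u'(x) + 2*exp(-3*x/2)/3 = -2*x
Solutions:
 u(x) = C1 - x^4/4 + x^2 - 4*exp(-3*x/2)/9


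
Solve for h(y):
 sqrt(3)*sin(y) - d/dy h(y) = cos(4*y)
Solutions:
 h(y) = C1 - sin(4*y)/4 - sqrt(3)*cos(y)


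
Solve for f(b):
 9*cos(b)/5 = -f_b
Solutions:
 f(b) = C1 - 9*sin(b)/5


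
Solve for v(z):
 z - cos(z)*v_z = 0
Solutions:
 v(z) = C1 + Integral(z/cos(z), z)


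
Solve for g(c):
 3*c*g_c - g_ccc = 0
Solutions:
 g(c) = C1 + Integral(C2*airyai(3^(1/3)*c) + C3*airybi(3^(1/3)*c), c)


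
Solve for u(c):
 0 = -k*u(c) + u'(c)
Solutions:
 u(c) = C1*exp(c*k)


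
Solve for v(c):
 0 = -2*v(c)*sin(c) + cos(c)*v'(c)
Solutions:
 v(c) = C1/cos(c)^2


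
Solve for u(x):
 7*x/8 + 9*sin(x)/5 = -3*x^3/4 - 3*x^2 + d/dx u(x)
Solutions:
 u(x) = C1 + 3*x^4/16 + x^3 + 7*x^2/16 - 9*cos(x)/5


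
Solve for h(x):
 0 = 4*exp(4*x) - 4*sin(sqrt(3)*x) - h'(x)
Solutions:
 h(x) = C1 + exp(4*x) + 4*sqrt(3)*cos(sqrt(3)*x)/3


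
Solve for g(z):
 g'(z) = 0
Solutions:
 g(z) = C1


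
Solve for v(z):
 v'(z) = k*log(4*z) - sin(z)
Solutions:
 v(z) = C1 + k*z*(log(z) - 1) + 2*k*z*log(2) + cos(z)


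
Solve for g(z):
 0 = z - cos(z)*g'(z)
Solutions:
 g(z) = C1 + Integral(z/cos(z), z)


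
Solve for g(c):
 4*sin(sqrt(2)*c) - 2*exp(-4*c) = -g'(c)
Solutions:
 g(c) = C1 + 2*sqrt(2)*cos(sqrt(2)*c) - exp(-4*c)/2


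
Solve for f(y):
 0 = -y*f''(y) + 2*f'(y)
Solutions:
 f(y) = C1 + C2*y^3


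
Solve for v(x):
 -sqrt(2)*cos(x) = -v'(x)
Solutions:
 v(x) = C1 + sqrt(2)*sin(x)


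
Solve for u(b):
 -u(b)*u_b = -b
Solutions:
 u(b) = -sqrt(C1 + b^2)
 u(b) = sqrt(C1 + b^2)


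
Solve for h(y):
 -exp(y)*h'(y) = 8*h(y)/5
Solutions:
 h(y) = C1*exp(8*exp(-y)/5)


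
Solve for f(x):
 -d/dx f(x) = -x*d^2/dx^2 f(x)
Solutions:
 f(x) = C1 + C2*x^2


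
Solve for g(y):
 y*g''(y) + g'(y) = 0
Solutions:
 g(y) = C1 + C2*log(y)


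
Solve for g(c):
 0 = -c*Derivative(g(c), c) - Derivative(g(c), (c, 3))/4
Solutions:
 g(c) = C1 + Integral(C2*airyai(-2^(2/3)*c) + C3*airybi(-2^(2/3)*c), c)


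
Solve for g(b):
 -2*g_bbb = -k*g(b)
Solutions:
 g(b) = C1*exp(2^(2/3)*b*k^(1/3)/2) + C2*exp(2^(2/3)*b*k^(1/3)*(-1 + sqrt(3)*I)/4) + C3*exp(-2^(2/3)*b*k^(1/3)*(1 + sqrt(3)*I)/4)


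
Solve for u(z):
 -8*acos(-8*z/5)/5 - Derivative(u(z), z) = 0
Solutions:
 u(z) = C1 - 8*z*acos(-8*z/5)/5 - sqrt(25 - 64*z^2)/5


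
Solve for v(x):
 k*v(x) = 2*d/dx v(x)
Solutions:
 v(x) = C1*exp(k*x/2)


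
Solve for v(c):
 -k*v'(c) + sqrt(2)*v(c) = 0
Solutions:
 v(c) = C1*exp(sqrt(2)*c/k)


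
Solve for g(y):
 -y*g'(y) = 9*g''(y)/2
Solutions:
 g(y) = C1 + C2*erf(y/3)


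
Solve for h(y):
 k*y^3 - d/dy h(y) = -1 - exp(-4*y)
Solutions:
 h(y) = C1 + k*y^4/4 + y - exp(-4*y)/4


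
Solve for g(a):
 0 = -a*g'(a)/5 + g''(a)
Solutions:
 g(a) = C1 + C2*erfi(sqrt(10)*a/10)


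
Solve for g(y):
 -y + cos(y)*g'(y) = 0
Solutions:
 g(y) = C1 + Integral(y/cos(y), y)


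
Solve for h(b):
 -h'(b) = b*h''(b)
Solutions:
 h(b) = C1 + C2*log(b)


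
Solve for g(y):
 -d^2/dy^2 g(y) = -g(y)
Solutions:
 g(y) = C1*exp(-y) + C2*exp(y)


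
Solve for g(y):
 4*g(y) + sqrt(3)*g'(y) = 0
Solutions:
 g(y) = C1*exp(-4*sqrt(3)*y/3)


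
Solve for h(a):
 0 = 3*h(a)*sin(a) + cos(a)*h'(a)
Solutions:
 h(a) = C1*cos(a)^3


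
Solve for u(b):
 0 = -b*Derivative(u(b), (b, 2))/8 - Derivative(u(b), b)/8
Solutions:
 u(b) = C1 + C2*log(b)


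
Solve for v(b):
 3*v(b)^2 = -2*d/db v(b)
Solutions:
 v(b) = 2/(C1 + 3*b)


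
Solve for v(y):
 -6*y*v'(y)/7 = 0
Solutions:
 v(y) = C1


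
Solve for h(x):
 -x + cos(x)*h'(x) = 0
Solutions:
 h(x) = C1 + Integral(x/cos(x), x)


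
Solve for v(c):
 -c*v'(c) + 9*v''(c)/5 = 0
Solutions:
 v(c) = C1 + C2*erfi(sqrt(10)*c/6)


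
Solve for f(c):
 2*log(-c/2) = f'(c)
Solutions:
 f(c) = C1 + 2*c*log(-c) + 2*c*(-1 - log(2))


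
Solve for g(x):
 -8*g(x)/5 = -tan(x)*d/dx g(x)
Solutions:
 g(x) = C1*sin(x)^(8/5)


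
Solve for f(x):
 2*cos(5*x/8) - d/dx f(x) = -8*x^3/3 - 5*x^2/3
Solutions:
 f(x) = C1 + 2*x^4/3 + 5*x^3/9 + 16*sin(5*x/8)/5


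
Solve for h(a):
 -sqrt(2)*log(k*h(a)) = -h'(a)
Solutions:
 li(k*h(a))/k = C1 + sqrt(2)*a


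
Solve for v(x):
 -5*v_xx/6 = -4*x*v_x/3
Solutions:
 v(x) = C1 + C2*erfi(2*sqrt(5)*x/5)


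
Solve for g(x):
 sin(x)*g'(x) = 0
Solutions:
 g(x) = C1


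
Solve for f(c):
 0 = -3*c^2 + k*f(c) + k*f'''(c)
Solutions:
 f(c) = C1*exp(-c) + C2*exp(c*(1 - sqrt(3)*I)/2) + C3*exp(c*(1 + sqrt(3)*I)/2) + 3*c^2/k


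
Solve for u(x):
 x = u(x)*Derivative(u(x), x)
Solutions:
 u(x) = -sqrt(C1 + x^2)
 u(x) = sqrt(C1 + x^2)


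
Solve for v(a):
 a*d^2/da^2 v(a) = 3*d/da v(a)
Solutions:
 v(a) = C1 + C2*a^4


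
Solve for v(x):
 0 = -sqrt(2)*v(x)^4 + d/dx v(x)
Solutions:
 v(x) = (-1/(C1 + 3*sqrt(2)*x))^(1/3)
 v(x) = (-1/(C1 + sqrt(2)*x))^(1/3)*(-3^(2/3) - 3*3^(1/6)*I)/6
 v(x) = (-1/(C1 + sqrt(2)*x))^(1/3)*(-3^(2/3) + 3*3^(1/6)*I)/6


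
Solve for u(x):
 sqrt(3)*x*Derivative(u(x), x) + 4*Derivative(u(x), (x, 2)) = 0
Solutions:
 u(x) = C1 + C2*erf(sqrt(2)*3^(1/4)*x/4)


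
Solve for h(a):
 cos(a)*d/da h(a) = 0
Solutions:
 h(a) = C1


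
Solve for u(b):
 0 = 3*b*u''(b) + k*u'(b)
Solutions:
 u(b) = C1 + b^(1 - re(k)/3)*(C2*sin(log(b)*Abs(im(k))/3) + C3*cos(log(b)*im(k)/3))


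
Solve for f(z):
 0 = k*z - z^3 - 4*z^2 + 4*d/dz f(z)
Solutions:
 f(z) = C1 - k*z^2/8 + z^4/16 + z^3/3


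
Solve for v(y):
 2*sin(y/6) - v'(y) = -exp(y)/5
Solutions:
 v(y) = C1 + exp(y)/5 - 12*cos(y/6)


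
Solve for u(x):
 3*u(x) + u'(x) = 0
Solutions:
 u(x) = C1*exp(-3*x)


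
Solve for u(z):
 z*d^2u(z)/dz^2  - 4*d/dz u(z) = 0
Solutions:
 u(z) = C1 + C2*z^5


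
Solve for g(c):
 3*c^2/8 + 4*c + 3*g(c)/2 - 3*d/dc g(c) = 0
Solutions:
 g(c) = C1*exp(c/2) - c^2/4 - 11*c/3 - 22/3


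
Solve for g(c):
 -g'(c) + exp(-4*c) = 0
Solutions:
 g(c) = C1 - exp(-4*c)/4


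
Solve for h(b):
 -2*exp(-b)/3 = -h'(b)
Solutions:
 h(b) = C1 - 2*exp(-b)/3


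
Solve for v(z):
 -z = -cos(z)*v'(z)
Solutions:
 v(z) = C1 + Integral(z/cos(z), z)


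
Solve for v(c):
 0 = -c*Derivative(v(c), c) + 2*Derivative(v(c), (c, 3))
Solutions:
 v(c) = C1 + Integral(C2*airyai(2^(2/3)*c/2) + C3*airybi(2^(2/3)*c/2), c)


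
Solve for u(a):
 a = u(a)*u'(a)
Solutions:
 u(a) = -sqrt(C1 + a^2)
 u(a) = sqrt(C1 + a^2)


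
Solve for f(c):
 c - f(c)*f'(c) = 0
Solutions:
 f(c) = -sqrt(C1 + c^2)
 f(c) = sqrt(C1 + c^2)


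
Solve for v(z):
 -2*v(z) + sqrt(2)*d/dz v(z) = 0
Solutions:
 v(z) = C1*exp(sqrt(2)*z)


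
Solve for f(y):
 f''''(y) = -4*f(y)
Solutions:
 f(y) = (C1*sin(y) + C2*cos(y))*exp(-y) + (C3*sin(y) + C4*cos(y))*exp(y)


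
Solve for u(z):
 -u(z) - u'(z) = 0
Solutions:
 u(z) = C1*exp(-z)


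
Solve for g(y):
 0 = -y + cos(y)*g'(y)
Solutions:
 g(y) = C1 + Integral(y/cos(y), y)


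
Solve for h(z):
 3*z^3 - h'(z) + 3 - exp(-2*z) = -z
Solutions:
 h(z) = C1 + 3*z^4/4 + z^2/2 + 3*z + exp(-2*z)/2


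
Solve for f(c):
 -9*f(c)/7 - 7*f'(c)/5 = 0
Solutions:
 f(c) = C1*exp(-45*c/49)


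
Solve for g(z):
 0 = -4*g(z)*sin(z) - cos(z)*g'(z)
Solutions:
 g(z) = C1*cos(z)^4


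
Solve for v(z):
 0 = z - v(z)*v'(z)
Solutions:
 v(z) = -sqrt(C1 + z^2)
 v(z) = sqrt(C1 + z^2)


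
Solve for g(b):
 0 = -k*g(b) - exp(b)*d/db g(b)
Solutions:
 g(b) = C1*exp(k*exp(-b))


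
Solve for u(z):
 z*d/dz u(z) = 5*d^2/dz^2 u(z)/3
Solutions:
 u(z) = C1 + C2*erfi(sqrt(30)*z/10)


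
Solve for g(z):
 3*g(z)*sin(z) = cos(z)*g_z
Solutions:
 g(z) = C1/cos(z)^3


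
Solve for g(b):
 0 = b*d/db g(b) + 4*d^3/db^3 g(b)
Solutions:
 g(b) = C1 + Integral(C2*airyai(-2^(1/3)*b/2) + C3*airybi(-2^(1/3)*b/2), b)


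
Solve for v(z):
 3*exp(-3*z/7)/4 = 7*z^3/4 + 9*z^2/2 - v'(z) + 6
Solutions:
 v(z) = C1 + 7*z^4/16 + 3*z^3/2 + 6*z + 7*exp(-3*z/7)/4


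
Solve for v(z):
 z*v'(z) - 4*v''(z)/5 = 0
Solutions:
 v(z) = C1 + C2*erfi(sqrt(10)*z/4)


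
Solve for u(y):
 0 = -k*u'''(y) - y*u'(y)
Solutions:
 u(y) = C1 + Integral(C2*airyai(y*(-1/k)^(1/3)) + C3*airybi(y*(-1/k)^(1/3)), y)


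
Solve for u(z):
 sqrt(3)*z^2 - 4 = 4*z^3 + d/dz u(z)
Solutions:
 u(z) = C1 - z^4 + sqrt(3)*z^3/3 - 4*z


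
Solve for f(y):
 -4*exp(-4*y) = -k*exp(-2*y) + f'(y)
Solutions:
 f(y) = C1 - k*exp(-2*y)/2 + exp(-4*y)


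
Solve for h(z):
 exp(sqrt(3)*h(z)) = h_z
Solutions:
 h(z) = sqrt(3)*(2*log(-1/(C1 + z)) - log(3))/6


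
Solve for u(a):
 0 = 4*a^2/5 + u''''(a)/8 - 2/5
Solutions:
 u(a) = C1 + C2*a + C3*a^2 + C4*a^3 - 4*a^6/225 + 2*a^4/15


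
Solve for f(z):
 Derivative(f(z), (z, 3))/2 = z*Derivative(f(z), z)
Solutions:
 f(z) = C1 + Integral(C2*airyai(2^(1/3)*z) + C3*airybi(2^(1/3)*z), z)


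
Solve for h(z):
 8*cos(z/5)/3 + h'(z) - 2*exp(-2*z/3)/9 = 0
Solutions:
 h(z) = C1 - 40*sin(z/5)/3 - exp(-2*z/3)/3


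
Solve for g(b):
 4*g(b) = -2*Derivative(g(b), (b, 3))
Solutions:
 g(b) = C3*exp(-2^(1/3)*b) + (C1*sin(2^(1/3)*sqrt(3)*b/2) + C2*cos(2^(1/3)*sqrt(3)*b/2))*exp(2^(1/3)*b/2)


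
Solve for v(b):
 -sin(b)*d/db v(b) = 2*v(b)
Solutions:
 v(b) = C1*(cos(b) + 1)/(cos(b) - 1)


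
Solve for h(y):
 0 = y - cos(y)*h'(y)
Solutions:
 h(y) = C1 + Integral(y/cos(y), y)


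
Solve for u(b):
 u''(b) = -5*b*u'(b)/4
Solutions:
 u(b) = C1 + C2*erf(sqrt(10)*b/4)


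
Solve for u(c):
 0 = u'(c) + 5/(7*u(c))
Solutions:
 u(c) = -sqrt(C1 - 70*c)/7
 u(c) = sqrt(C1 - 70*c)/7


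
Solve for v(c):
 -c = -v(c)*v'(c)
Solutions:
 v(c) = -sqrt(C1 + c^2)
 v(c) = sqrt(C1 + c^2)


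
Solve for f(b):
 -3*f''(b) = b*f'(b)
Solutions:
 f(b) = C1 + C2*erf(sqrt(6)*b/6)


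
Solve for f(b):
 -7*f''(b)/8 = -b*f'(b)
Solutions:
 f(b) = C1 + C2*erfi(2*sqrt(7)*b/7)


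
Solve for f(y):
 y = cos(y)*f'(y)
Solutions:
 f(y) = C1 + Integral(y/cos(y), y)


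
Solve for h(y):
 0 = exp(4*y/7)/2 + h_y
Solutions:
 h(y) = C1 - 7*exp(4*y/7)/8


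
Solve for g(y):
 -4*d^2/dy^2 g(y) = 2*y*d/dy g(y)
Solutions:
 g(y) = C1 + C2*erf(y/2)


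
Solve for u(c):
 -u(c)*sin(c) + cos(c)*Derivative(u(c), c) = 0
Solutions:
 u(c) = C1/cos(c)


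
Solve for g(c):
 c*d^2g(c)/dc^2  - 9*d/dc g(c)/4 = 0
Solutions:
 g(c) = C1 + C2*c^(13/4)


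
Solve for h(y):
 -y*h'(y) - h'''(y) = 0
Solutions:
 h(y) = C1 + Integral(C2*airyai(-y) + C3*airybi(-y), y)


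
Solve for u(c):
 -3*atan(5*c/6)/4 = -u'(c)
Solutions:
 u(c) = C1 + 3*c*atan(5*c/6)/4 - 9*log(25*c^2 + 36)/20


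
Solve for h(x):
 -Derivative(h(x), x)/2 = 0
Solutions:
 h(x) = C1


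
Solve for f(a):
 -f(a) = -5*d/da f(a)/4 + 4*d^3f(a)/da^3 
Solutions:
 f(a) = C1*exp(3^(1/3)*a*(5*3^(1/3)/(sqrt(4809) + 72)^(1/3) + (sqrt(4809) + 72)^(1/3))/24)*sin(3^(1/6)*a*(-3^(2/3)*(sqrt(4809) + 72)^(1/3) + 15/(sqrt(4809) + 72)^(1/3))/24) + C2*exp(3^(1/3)*a*(5*3^(1/3)/(sqrt(4809) + 72)^(1/3) + (sqrt(4809) + 72)^(1/3))/24)*cos(3^(1/6)*a*(-3^(2/3)*(sqrt(4809) + 72)^(1/3) + 15/(sqrt(4809) + 72)^(1/3))/24) + C3*exp(-3^(1/3)*a*(5*3^(1/3)/(sqrt(4809) + 72)^(1/3) + (sqrt(4809) + 72)^(1/3))/12)


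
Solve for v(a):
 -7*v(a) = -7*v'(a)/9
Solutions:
 v(a) = C1*exp(9*a)


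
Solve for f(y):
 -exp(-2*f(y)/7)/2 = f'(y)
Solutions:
 f(y) = 7*log(-sqrt(C1 - y)) - 7*log(7)/2
 f(y) = 7*log(C1 - y/7)/2


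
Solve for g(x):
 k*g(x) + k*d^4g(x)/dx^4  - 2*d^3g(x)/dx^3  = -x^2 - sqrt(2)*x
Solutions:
 g(x) = C1*exp(x*(-sqrt(6^(1/3)*(sqrt(3)*sqrt(-16 + 27/k^4) + 9/k^2)^(1/3)/3 + 2*6^(2/3)/(3*(sqrt(3)*sqrt(-16 + 27/k^4) + 9/k^2)^(1/3)) + k^(-2)) - sqrt(-6^(1/3)*(sqrt(3)*sqrt(-16 + 27/k^4) + 9/k^2)^(1/3)/3 - 2*6^(2/3)/(3*(sqrt(3)*sqrt(-16 + 27/k^4) + 9/k^2)^(1/3)) + 2/k^2 - 2/(k^3*sqrt(6^(1/3)*(sqrt(3)*sqrt(-16 + 27/k^4) + 9/k^2)^(1/3)/3 + 2*6^(2/3)/(3*(sqrt(3)*sqrt(-16 + 27/k^4) + 9/k^2)^(1/3)) + k^(-2)))) + 1/k)/2) + C2*exp(x*(-sqrt(6^(1/3)*(sqrt(3)*sqrt(-16 + 27/k^4) + 9/k^2)^(1/3)/3 + 2*6^(2/3)/(3*(sqrt(3)*sqrt(-16 + 27/k^4) + 9/k^2)^(1/3)) + k^(-2)) + sqrt(-6^(1/3)*(sqrt(3)*sqrt(-16 + 27/k^4) + 9/k^2)^(1/3)/3 - 2*6^(2/3)/(3*(sqrt(3)*sqrt(-16 + 27/k^4) + 9/k^2)^(1/3)) + 2/k^2 - 2/(k^3*sqrt(6^(1/3)*(sqrt(3)*sqrt(-16 + 27/k^4) + 9/k^2)^(1/3)/3 + 2*6^(2/3)/(3*(sqrt(3)*sqrt(-16 + 27/k^4) + 9/k^2)^(1/3)) + k^(-2)))) + 1/k)/2) + C3*exp(x*(sqrt(6^(1/3)*(sqrt(3)*sqrt(-16 + 27/k^4) + 9/k^2)^(1/3)/3 + 2*6^(2/3)/(3*(sqrt(3)*sqrt(-16 + 27/k^4) + 9/k^2)^(1/3)) + k^(-2)) - sqrt(-6^(1/3)*(sqrt(3)*sqrt(-16 + 27/k^4) + 9/k^2)^(1/3)/3 - 2*6^(2/3)/(3*(sqrt(3)*sqrt(-16 + 27/k^4) + 9/k^2)^(1/3)) + 2/k^2 + 2/(k^3*sqrt(6^(1/3)*(sqrt(3)*sqrt(-16 + 27/k^4) + 9/k^2)^(1/3)/3 + 2*6^(2/3)/(3*(sqrt(3)*sqrt(-16 + 27/k^4) + 9/k^2)^(1/3)) + k^(-2)))) + 1/k)/2) + C4*exp(x*(sqrt(6^(1/3)*(sqrt(3)*sqrt(-16 + 27/k^4) + 9/k^2)^(1/3)/3 + 2*6^(2/3)/(3*(sqrt(3)*sqrt(-16 + 27/k^4) + 9/k^2)^(1/3)) + k^(-2)) + sqrt(-6^(1/3)*(sqrt(3)*sqrt(-16 + 27/k^4) + 9/k^2)^(1/3)/3 - 2*6^(2/3)/(3*(sqrt(3)*sqrt(-16 + 27/k^4) + 9/k^2)^(1/3)) + 2/k^2 + 2/(k^3*sqrt(6^(1/3)*(sqrt(3)*sqrt(-16 + 27/k^4) + 9/k^2)^(1/3)/3 + 2*6^(2/3)/(3*(sqrt(3)*sqrt(-16 + 27/k^4) + 9/k^2)^(1/3)) + k^(-2)))) + 1/k)/2) - x^2/k - sqrt(2)*x/k


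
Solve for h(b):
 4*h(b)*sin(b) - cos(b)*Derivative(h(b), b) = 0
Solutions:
 h(b) = C1/cos(b)^4


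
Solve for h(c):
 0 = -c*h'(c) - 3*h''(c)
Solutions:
 h(c) = C1 + C2*erf(sqrt(6)*c/6)


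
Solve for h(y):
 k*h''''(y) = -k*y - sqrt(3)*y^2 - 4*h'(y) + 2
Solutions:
 h(y) = C1 + C2*exp(2^(2/3)*y*(-1/k)^(1/3)) + C3*exp(2^(2/3)*y*(-1/k)^(1/3)*(-1 + sqrt(3)*I)/2) + C4*exp(-2^(2/3)*y*(-1/k)^(1/3)*(1 + sqrt(3)*I)/2) - k*y^2/8 - sqrt(3)*y^3/12 + y/2


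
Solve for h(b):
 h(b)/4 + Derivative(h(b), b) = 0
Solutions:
 h(b) = C1*exp(-b/4)


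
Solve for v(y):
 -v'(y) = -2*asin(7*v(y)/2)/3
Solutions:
 Integral(1/asin(7*_y/2), (_y, v(y))) = C1 + 2*y/3


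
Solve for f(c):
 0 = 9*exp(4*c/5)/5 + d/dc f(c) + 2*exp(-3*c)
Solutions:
 f(c) = C1 - 9*exp(4*c/5)/4 + 2*exp(-3*c)/3


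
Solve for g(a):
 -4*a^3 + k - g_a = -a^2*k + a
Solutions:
 g(a) = C1 - a^4 + a^3*k/3 - a^2/2 + a*k


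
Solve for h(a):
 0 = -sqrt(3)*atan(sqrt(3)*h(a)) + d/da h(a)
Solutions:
 Integral(1/atan(sqrt(3)*_y), (_y, h(a))) = C1 + sqrt(3)*a


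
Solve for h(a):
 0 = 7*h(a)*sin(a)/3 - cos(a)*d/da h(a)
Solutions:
 h(a) = C1/cos(a)^(7/3)


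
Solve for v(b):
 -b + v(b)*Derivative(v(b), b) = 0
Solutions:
 v(b) = -sqrt(C1 + b^2)
 v(b) = sqrt(C1 + b^2)


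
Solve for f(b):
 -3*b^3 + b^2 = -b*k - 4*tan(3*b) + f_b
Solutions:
 f(b) = C1 - 3*b^4/4 + b^3/3 + b^2*k/2 - 4*log(cos(3*b))/3


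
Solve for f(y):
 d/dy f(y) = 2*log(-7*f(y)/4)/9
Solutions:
 -9*Integral(1/(log(-_y) - 2*log(2) + log(7)), (_y, f(y)))/2 = C1 - y


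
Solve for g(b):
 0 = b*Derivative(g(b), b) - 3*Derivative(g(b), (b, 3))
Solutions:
 g(b) = C1 + Integral(C2*airyai(3^(2/3)*b/3) + C3*airybi(3^(2/3)*b/3), b)


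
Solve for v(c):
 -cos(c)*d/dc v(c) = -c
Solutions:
 v(c) = C1 + Integral(c/cos(c), c)


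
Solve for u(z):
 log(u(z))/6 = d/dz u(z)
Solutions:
 li(u(z)) = C1 + z/6


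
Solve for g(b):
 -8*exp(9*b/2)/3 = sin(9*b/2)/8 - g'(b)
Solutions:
 g(b) = C1 + 16*exp(9*b/2)/27 - cos(9*b/2)/36


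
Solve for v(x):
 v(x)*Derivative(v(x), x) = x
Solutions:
 v(x) = -sqrt(C1 + x^2)
 v(x) = sqrt(C1 + x^2)


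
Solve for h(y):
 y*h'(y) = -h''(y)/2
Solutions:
 h(y) = C1 + C2*erf(y)


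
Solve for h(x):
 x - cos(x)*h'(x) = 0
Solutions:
 h(x) = C1 + Integral(x/cos(x), x)


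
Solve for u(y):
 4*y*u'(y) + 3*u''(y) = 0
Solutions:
 u(y) = C1 + C2*erf(sqrt(6)*y/3)


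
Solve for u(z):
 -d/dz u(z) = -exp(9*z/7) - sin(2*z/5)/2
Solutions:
 u(z) = C1 + 7*exp(9*z/7)/9 - 5*cos(2*z/5)/4


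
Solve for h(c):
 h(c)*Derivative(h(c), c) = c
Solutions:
 h(c) = -sqrt(C1 + c^2)
 h(c) = sqrt(C1 + c^2)


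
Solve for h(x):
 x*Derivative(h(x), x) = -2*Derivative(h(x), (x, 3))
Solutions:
 h(x) = C1 + Integral(C2*airyai(-2^(2/3)*x/2) + C3*airybi(-2^(2/3)*x/2), x)


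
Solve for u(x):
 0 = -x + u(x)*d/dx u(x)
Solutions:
 u(x) = -sqrt(C1 + x^2)
 u(x) = sqrt(C1 + x^2)


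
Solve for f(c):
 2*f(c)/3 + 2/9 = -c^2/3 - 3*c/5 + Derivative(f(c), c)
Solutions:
 f(c) = C1*exp(2*c/3) - c^2/2 - 12*c/5 - 59/15


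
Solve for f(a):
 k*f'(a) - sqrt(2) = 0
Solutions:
 f(a) = C1 + sqrt(2)*a/k


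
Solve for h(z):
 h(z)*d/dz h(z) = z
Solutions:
 h(z) = -sqrt(C1 + z^2)
 h(z) = sqrt(C1 + z^2)


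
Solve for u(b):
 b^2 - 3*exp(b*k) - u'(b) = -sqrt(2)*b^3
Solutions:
 u(b) = C1 + sqrt(2)*b^4/4 + b^3/3 - 3*exp(b*k)/k


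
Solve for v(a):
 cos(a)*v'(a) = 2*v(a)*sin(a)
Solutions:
 v(a) = C1/cos(a)^2


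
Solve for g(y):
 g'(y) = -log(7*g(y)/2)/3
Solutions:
 -3*Integral(1/(-log(_y) - log(7) + log(2)), (_y, g(y))) = C1 - y


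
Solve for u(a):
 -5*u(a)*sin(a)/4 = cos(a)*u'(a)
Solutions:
 u(a) = C1*cos(a)^(5/4)


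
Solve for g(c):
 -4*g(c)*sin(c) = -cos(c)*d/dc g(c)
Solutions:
 g(c) = C1/cos(c)^4


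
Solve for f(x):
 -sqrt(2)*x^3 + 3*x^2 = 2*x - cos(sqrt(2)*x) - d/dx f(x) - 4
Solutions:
 f(x) = C1 + sqrt(2)*x^4/4 - x^3 + x^2 - 4*x - sqrt(2)*sin(sqrt(2)*x)/2


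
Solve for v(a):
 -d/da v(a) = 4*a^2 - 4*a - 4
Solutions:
 v(a) = C1 - 4*a^3/3 + 2*a^2 + 4*a


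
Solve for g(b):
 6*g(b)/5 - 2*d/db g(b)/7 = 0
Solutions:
 g(b) = C1*exp(21*b/5)


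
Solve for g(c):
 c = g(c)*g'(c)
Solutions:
 g(c) = -sqrt(C1 + c^2)
 g(c) = sqrt(C1 + c^2)


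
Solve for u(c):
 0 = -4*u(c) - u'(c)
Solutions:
 u(c) = C1*exp(-4*c)


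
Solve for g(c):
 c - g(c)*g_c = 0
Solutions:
 g(c) = -sqrt(C1 + c^2)
 g(c) = sqrt(C1 + c^2)


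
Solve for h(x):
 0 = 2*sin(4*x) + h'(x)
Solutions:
 h(x) = C1 + cos(4*x)/2


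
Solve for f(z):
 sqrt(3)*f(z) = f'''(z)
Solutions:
 f(z) = C3*exp(3^(1/6)*z) + (C1*sin(3^(2/3)*z/2) + C2*cos(3^(2/3)*z/2))*exp(-3^(1/6)*z/2)


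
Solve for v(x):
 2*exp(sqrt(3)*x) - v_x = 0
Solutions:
 v(x) = C1 + 2*sqrt(3)*exp(sqrt(3)*x)/3


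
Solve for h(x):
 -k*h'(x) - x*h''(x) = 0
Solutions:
 h(x) = C1 + x^(1 - re(k))*(C2*sin(log(x)*Abs(im(k))) + C3*cos(log(x)*im(k)))


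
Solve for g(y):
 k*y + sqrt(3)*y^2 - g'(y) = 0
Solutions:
 g(y) = C1 + k*y^2/2 + sqrt(3)*y^3/3


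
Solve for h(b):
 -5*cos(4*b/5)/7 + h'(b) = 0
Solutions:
 h(b) = C1 + 25*sin(4*b/5)/28


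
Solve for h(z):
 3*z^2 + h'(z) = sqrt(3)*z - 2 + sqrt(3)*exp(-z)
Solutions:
 h(z) = C1 - z^3 + sqrt(3)*z^2/2 - 2*z - sqrt(3)*exp(-z)


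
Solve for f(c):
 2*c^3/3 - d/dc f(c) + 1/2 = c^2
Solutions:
 f(c) = C1 + c^4/6 - c^3/3 + c/2


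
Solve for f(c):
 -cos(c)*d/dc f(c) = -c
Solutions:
 f(c) = C1 + Integral(c/cos(c), c)


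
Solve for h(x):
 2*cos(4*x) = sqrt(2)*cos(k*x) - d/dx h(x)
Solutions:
 h(x) = C1 - sin(4*x)/2 + sqrt(2)*sin(k*x)/k


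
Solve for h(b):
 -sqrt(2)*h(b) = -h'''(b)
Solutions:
 h(b) = C3*exp(2^(1/6)*b) + (C1*sin(2^(1/6)*sqrt(3)*b/2) + C2*cos(2^(1/6)*sqrt(3)*b/2))*exp(-2^(1/6)*b/2)


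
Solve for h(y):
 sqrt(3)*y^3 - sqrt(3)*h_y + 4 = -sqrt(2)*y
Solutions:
 h(y) = C1 + y^4/4 + sqrt(6)*y^2/6 + 4*sqrt(3)*y/3


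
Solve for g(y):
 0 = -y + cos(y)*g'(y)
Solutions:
 g(y) = C1 + Integral(y/cos(y), y)


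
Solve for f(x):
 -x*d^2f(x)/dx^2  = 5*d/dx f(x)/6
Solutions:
 f(x) = C1 + C2*x^(1/6)


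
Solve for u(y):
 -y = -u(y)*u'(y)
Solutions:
 u(y) = -sqrt(C1 + y^2)
 u(y) = sqrt(C1 + y^2)


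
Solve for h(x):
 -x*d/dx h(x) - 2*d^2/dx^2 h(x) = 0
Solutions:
 h(x) = C1 + C2*erf(x/2)


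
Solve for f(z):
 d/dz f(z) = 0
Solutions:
 f(z) = C1


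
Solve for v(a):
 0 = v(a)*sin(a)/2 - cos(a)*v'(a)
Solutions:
 v(a) = C1/sqrt(cos(a))


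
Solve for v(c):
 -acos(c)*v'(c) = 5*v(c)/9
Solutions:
 v(c) = C1*exp(-5*Integral(1/acos(c), c)/9)


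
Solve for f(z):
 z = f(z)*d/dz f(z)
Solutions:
 f(z) = -sqrt(C1 + z^2)
 f(z) = sqrt(C1 + z^2)


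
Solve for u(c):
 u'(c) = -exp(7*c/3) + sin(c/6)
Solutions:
 u(c) = C1 - 3*exp(7*c/3)/7 - 6*cos(c/6)


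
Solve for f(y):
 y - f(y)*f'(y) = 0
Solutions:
 f(y) = -sqrt(C1 + y^2)
 f(y) = sqrt(C1 + y^2)


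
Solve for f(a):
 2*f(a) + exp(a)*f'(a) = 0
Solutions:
 f(a) = C1*exp(2*exp(-a))


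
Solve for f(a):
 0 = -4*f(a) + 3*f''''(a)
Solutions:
 f(a) = C1*exp(-sqrt(2)*3^(3/4)*a/3) + C2*exp(sqrt(2)*3^(3/4)*a/3) + C3*sin(sqrt(2)*3^(3/4)*a/3) + C4*cos(sqrt(2)*3^(3/4)*a/3)


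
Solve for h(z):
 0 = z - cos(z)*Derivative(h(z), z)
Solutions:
 h(z) = C1 + Integral(z/cos(z), z)
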